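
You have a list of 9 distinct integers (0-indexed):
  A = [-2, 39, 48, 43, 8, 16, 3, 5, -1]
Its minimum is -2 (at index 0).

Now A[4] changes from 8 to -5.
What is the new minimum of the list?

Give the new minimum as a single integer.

Old min = -2 (at index 0)
Change: A[4] 8 -> -5
Changed element was NOT the old min.
  New min = min(old_min, new_val) = min(-2, -5) = -5

Answer: -5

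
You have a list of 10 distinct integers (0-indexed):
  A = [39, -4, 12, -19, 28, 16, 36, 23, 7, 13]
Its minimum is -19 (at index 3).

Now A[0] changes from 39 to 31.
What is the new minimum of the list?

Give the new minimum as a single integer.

Answer: -19

Derivation:
Old min = -19 (at index 3)
Change: A[0] 39 -> 31
Changed element was NOT the old min.
  New min = min(old_min, new_val) = min(-19, 31) = -19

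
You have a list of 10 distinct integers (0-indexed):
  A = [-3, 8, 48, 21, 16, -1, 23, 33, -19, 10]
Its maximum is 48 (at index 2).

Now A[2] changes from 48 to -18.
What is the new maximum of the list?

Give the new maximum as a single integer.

Old max = 48 (at index 2)
Change: A[2] 48 -> -18
Changed element WAS the max -> may need rescan.
  Max of remaining elements: 33
  New max = max(-18, 33) = 33

Answer: 33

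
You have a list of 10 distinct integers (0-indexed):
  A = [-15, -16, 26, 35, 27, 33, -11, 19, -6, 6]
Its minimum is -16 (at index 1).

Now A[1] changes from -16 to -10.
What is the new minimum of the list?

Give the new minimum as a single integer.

Old min = -16 (at index 1)
Change: A[1] -16 -> -10
Changed element WAS the min. Need to check: is -10 still <= all others?
  Min of remaining elements: -15
  New min = min(-10, -15) = -15

Answer: -15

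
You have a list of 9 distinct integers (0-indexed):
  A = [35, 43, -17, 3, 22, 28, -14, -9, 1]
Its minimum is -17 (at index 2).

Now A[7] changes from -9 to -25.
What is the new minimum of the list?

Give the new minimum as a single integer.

Answer: -25

Derivation:
Old min = -17 (at index 2)
Change: A[7] -9 -> -25
Changed element was NOT the old min.
  New min = min(old_min, new_val) = min(-17, -25) = -25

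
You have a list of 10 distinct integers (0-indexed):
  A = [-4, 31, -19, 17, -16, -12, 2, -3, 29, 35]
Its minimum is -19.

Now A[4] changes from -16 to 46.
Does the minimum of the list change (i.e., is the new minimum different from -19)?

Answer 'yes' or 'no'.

Answer: no

Derivation:
Old min = -19
Change: A[4] -16 -> 46
Changed element was NOT the min; min changes only if 46 < -19.
New min = -19; changed? no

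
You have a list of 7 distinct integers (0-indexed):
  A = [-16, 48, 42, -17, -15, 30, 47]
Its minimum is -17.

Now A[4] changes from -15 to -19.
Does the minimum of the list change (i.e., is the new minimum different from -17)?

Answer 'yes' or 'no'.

Answer: yes

Derivation:
Old min = -17
Change: A[4] -15 -> -19
Changed element was NOT the min; min changes only if -19 < -17.
New min = -19; changed? yes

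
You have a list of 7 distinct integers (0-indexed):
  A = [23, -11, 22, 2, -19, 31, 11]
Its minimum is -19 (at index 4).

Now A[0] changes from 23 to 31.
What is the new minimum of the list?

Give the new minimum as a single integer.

Old min = -19 (at index 4)
Change: A[0] 23 -> 31
Changed element was NOT the old min.
  New min = min(old_min, new_val) = min(-19, 31) = -19

Answer: -19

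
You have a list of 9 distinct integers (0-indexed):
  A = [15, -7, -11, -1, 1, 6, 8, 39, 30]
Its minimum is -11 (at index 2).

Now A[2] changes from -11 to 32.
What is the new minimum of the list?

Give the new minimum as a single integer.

Answer: -7

Derivation:
Old min = -11 (at index 2)
Change: A[2] -11 -> 32
Changed element WAS the min. Need to check: is 32 still <= all others?
  Min of remaining elements: -7
  New min = min(32, -7) = -7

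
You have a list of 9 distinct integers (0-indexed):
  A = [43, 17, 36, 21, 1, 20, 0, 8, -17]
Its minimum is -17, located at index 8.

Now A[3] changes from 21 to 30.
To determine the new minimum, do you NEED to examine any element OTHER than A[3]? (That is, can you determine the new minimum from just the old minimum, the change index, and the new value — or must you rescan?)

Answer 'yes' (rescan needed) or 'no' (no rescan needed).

Answer: no

Derivation:
Old min = -17 at index 8
Change at index 3: 21 -> 30
Index 3 was NOT the min. New min = min(-17, 30). No rescan of other elements needed.
Needs rescan: no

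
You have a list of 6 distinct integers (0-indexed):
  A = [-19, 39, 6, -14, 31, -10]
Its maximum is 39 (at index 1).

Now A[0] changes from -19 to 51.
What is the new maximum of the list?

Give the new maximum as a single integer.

Old max = 39 (at index 1)
Change: A[0] -19 -> 51
Changed element was NOT the old max.
  New max = max(old_max, new_val) = max(39, 51) = 51

Answer: 51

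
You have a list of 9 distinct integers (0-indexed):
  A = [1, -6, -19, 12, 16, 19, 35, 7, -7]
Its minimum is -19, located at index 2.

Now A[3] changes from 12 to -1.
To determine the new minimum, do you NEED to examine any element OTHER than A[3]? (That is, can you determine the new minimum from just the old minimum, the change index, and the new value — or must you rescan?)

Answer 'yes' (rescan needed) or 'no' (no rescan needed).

Answer: no

Derivation:
Old min = -19 at index 2
Change at index 3: 12 -> -1
Index 3 was NOT the min. New min = min(-19, -1). No rescan of other elements needed.
Needs rescan: no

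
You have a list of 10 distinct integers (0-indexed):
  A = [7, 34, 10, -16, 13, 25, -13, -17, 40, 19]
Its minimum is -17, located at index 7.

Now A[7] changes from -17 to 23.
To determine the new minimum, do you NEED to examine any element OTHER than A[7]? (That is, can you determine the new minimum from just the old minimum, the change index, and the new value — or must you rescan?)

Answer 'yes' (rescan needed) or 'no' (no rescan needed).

Answer: yes

Derivation:
Old min = -17 at index 7
Change at index 7: -17 -> 23
Index 7 WAS the min and new value 23 > old min -17. Must rescan other elements to find the new min.
Needs rescan: yes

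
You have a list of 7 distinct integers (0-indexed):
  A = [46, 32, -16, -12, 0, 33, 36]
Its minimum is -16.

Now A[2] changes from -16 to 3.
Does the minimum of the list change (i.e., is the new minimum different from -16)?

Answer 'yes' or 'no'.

Answer: yes

Derivation:
Old min = -16
Change: A[2] -16 -> 3
Changed element was the min; new min must be rechecked.
New min = -12; changed? yes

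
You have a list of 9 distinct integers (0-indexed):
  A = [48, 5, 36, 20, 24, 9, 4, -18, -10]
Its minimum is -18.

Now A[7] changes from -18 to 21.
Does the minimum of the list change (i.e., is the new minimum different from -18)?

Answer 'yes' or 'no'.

Old min = -18
Change: A[7] -18 -> 21
Changed element was the min; new min must be rechecked.
New min = -10; changed? yes

Answer: yes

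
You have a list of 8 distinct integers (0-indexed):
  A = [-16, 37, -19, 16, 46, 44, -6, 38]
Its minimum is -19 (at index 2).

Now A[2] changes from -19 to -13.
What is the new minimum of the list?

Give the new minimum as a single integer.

Answer: -16

Derivation:
Old min = -19 (at index 2)
Change: A[2] -19 -> -13
Changed element WAS the min. Need to check: is -13 still <= all others?
  Min of remaining elements: -16
  New min = min(-13, -16) = -16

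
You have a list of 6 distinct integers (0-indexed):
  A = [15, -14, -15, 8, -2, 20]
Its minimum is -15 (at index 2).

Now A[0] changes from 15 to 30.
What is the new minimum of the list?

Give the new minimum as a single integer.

Old min = -15 (at index 2)
Change: A[0] 15 -> 30
Changed element was NOT the old min.
  New min = min(old_min, new_val) = min(-15, 30) = -15

Answer: -15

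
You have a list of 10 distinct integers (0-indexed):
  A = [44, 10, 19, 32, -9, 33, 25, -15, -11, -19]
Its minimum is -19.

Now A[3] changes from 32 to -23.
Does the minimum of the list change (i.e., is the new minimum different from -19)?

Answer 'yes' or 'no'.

Old min = -19
Change: A[3] 32 -> -23
Changed element was NOT the min; min changes only if -23 < -19.
New min = -23; changed? yes

Answer: yes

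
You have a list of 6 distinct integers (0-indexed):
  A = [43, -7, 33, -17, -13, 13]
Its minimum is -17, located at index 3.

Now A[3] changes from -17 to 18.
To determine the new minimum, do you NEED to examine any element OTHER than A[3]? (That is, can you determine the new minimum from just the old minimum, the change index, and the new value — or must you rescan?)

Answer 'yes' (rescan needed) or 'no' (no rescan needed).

Old min = -17 at index 3
Change at index 3: -17 -> 18
Index 3 WAS the min and new value 18 > old min -17. Must rescan other elements to find the new min.
Needs rescan: yes

Answer: yes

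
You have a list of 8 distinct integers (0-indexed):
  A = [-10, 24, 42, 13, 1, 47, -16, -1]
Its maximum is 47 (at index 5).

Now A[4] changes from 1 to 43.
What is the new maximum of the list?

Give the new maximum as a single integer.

Old max = 47 (at index 5)
Change: A[4] 1 -> 43
Changed element was NOT the old max.
  New max = max(old_max, new_val) = max(47, 43) = 47

Answer: 47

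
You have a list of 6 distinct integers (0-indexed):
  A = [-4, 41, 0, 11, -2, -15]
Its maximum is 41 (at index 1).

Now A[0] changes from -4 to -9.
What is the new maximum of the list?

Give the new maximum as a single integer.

Old max = 41 (at index 1)
Change: A[0] -4 -> -9
Changed element was NOT the old max.
  New max = max(old_max, new_val) = max(41, -9) = 41

Answer: 41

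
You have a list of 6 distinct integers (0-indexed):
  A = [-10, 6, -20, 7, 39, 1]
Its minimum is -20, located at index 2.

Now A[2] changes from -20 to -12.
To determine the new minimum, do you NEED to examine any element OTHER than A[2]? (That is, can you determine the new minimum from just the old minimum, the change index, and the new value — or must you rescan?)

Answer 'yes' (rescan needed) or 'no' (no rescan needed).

Old min = -20 at index 2
Change at index 2: -20 -> -12
Index 2 WAS the min and new value -12 > old min -20. Must rescan other elements to find the new min.
Needs rescan: yes

Answer: yes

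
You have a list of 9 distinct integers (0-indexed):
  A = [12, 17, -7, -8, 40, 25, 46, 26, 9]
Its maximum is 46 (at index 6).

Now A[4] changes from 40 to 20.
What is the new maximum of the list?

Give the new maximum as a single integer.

Old max = 46 (at index 6)
Change: A[4] 40 -> 20
Changed element was NOT the old max.
  New max = max(old_max, new_val) = max(46, 20) = 46

Answer: 46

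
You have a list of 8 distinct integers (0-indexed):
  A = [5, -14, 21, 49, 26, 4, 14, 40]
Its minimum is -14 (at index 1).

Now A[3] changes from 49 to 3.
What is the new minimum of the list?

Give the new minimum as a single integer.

Old min = -14 (at index 1)
Change: A[3] 49 -> 3
Changed element was NOT the old min.
  New min = min(old_min, new_val) = min(-14, 3) = -14

Answer: -14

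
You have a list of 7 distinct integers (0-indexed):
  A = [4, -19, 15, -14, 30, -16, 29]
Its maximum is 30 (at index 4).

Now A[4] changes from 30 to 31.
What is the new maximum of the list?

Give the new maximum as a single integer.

Old max = 30 (at index 4)
Change: A[4] 30 -> 31
Changed element WAS the max -> may need rescan.
  Max of remaining elements: 29
  New max = max(31, 29) = 31

Answer: 31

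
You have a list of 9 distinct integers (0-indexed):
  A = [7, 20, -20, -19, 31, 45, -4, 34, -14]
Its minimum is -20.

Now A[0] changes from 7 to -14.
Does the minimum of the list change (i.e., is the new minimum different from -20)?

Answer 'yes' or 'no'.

Old min = -20
Change: A[0] 7 -> -14
Changed element was NOT the min; min changes only if -14 < -20.
New min = -20; changed? no

Answer: no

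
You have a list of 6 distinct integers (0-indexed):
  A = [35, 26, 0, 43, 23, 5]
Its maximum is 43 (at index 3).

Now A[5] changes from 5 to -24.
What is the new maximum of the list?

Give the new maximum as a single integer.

Answer: 43

Derivation:
Old max = 43 (at index 3)
Change: A[5] 5 -> -24
Changed element was NOT the old max.
  New max = max(old_max, new_val) = max(43, -24) = 43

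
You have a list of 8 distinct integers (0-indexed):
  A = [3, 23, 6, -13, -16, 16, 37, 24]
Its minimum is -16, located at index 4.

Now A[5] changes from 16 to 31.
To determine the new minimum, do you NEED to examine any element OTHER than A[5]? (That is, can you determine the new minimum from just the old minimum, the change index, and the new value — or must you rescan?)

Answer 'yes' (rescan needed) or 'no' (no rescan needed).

Old min = -16 at index 4
Change at index 5: 16 -> 31
Index 5 was NOT the min. New min = min(-16, 31). No rescan of other elements needed.
Needs rescan: no

Answer: no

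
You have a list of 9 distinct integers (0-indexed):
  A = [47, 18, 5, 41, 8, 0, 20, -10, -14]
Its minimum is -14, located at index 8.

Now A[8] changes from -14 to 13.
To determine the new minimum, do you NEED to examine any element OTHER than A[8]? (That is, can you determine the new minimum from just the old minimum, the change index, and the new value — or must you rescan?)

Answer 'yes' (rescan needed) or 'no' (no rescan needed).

Answer: yes

Derivation:
Old min = -14 at index 8
Change at index 8: -14 -> 13
Index 8 WAS the min and new value 13 > old min -14. Must rescan other elements to find the new min.
Needs rescan: yes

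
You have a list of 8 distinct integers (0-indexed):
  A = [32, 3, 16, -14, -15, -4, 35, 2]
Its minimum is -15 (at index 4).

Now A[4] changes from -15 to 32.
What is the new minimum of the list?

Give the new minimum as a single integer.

Answer: -14

Derivation:
Old min = -15 (at index 4)
Change: A[4] -15 -> 32
Changed element WAS the min. Need to check: is 32 still <= all others?
  Min of remaining elements: -14
  New min = min(32, -14) = -14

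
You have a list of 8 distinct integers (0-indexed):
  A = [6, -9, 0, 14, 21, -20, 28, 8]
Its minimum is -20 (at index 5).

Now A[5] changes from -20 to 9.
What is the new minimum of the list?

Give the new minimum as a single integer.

Old min = -20 (at index 5)
Change: A[5] -20 -> 9
Changed element WAS the min. Need to check: is 9 still <= all others?
  Min of remaining elements: -9
  New min = min(9, -9) = -9

Answer: -9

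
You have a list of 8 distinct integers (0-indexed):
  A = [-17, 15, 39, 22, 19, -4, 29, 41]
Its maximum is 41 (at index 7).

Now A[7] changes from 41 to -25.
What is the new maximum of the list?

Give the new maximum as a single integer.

Old max = 41 (at index 7)
Change: A[7] 41 -> -25
Changed element WAS the max -> may need rescan.
  Max of remaining elements: 39
  New max = max(-25, 39) = 39

Answer: 39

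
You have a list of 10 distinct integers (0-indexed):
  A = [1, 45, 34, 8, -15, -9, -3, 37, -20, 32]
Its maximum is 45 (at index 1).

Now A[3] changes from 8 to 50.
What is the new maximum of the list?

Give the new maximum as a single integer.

Old max = 45 (at index 1)
Change: A[3] 8 -> 50
Changed element was NOT the old max.
  New max = max(old_max, new_val) = max(45, 50) = 50

Answer: 50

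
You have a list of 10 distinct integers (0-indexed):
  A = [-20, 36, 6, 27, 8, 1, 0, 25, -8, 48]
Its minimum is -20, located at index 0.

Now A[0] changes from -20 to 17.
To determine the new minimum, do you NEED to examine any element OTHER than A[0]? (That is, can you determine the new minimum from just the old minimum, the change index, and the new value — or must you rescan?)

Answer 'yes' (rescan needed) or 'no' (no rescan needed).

Answer: yes

Derivation:
Old min = -20 at index 0
Change at index 0: -20 -> 17
Index 0 WAS the min and new value 17 > old min -20. Must rescan other elements to find the new min.
Needs rescan: yes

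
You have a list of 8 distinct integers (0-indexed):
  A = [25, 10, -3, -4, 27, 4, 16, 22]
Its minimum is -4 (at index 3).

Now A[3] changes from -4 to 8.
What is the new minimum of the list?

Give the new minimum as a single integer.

Old min = -4 (at index 3)
Change: A[3] -4 -> 8
Changed element WAS the min. Need to check: is 8 still <= all others?
  Min of remaining elements: -3
  New min = min(8, -3) = -3

Answer: -3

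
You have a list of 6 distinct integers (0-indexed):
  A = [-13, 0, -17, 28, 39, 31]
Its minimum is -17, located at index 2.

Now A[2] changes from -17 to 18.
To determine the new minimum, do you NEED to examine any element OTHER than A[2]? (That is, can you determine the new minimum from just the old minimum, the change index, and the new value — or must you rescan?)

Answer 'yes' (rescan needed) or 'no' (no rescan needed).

Answer: yes

Derivation:
Old min = -17 at index 2
Change at index 2: -17 -> 18
Index 2 WAS the min and new value 18 > old min -17. Must rescan other elements to find the new min.
Needs rescan: yes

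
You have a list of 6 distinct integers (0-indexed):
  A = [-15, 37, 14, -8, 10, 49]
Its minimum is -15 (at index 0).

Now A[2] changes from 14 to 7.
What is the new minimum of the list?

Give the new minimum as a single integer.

Old min = -15 (at index 0)
Change: A[2] 14 -> 7
Changed element was NOT the old min.
  New min = min(old_min, new_val) = min(-15, 7) = -15

Answer: -15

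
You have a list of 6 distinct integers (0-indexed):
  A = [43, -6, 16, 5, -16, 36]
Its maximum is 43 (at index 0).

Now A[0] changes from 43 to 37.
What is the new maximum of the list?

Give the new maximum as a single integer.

Answer: 37

Derivation:
Old max = 43 (at index 0)
Change: A[0] 43 -> 37
Changed element WAS the max -> may need rescan.
  Max of remaining elements: 36
  New max = max(37, 36) = 37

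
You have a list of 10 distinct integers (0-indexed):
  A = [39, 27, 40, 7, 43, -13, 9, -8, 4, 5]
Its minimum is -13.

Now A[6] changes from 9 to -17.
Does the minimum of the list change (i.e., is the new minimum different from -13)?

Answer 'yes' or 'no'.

Old min = -13
Change: A[6] 9 -> -17
Changed element was NOT the min; min changes only if -17 < -13.
New min = -17; changed? yes

Answer: yes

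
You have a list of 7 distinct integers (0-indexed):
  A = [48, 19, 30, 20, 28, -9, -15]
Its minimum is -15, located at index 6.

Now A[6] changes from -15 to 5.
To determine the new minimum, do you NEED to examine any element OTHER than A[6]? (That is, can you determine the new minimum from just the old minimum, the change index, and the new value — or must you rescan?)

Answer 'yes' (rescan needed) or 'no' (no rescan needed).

Answer: yes

Derivation:
Old min = -15 at index 6
Change at index 6: -15 -> 5
Index 6 WAS the min and new value 5 > old min -15. Must rescan other elements to find the new min.
Needs rescan: yes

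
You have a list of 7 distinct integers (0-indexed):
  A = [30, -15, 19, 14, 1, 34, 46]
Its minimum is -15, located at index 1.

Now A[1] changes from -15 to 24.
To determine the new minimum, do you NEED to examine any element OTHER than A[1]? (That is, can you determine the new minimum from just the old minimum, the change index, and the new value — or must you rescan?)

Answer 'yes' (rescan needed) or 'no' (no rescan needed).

Old min = -15 at index 1
Change at index 1: -15 -> 24
Index 1 WAS the min and new value 24 > old min -15. Must rescan other elements to find the new min.
Needs rescan: yes

Answer: yes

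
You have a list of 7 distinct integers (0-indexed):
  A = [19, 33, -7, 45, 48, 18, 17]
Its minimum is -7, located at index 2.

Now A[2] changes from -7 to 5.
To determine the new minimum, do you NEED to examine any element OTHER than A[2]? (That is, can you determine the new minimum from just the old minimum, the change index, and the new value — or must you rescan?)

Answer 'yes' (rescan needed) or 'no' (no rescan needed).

Old min = -7 at index 2
Change at index 2: -7 -> 5
Index 2 WAS the min and new value 5 > old min -7. Must rescan other elements to find the new min.
Needs rescan: yes

Answer: yes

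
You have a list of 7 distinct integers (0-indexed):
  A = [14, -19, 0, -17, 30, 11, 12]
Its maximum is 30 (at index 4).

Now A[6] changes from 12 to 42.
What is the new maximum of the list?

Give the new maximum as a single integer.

Answer: 42

Derivation:
Old max = 30 (at index 4)
Change: A[6] 12 -> 42
Changed element was NOT the old max.
  New max = max(old_max, new_val) = max(30, 42) = 42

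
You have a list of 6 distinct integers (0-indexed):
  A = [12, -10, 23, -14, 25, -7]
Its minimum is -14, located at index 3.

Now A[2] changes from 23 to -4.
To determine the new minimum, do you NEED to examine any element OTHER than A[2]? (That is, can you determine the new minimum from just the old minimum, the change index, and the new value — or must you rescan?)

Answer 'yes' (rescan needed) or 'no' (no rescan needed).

Answer: no

Derivation:
Old min = -14 at index 3
Change at index 2: 23 -> -4
Index 2 was NOT the min. New min = min(-14, -4). No rescan of other elements needed.
Needs rescan: no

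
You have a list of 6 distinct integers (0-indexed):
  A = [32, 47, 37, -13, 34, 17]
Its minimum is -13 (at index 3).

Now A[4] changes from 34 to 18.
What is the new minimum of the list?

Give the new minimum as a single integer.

Old min = -13 (at index 3)
Change: A[4] 34 -> 18
Changed element was NOT the old min.
  New min = min(old_min, new_val) = min(-13, 18) = -13

Answer: -13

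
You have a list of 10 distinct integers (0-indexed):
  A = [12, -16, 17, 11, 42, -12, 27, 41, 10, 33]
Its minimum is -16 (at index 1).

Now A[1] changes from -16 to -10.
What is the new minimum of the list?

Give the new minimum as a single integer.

Old min = -16 (at index 1)
Change: A[1] -16 -> -10
Changed element WAS the min. Need to check: is -10 still <= all others?
  Min of remaining elements: -12
  New min = min(-10, -12) = -12

Answer: -12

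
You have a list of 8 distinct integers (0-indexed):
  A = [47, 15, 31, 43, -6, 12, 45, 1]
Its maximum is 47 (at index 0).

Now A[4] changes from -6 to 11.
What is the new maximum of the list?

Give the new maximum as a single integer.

Answer: 47

Derivation:
Old max = 47 (at index 0)
Change: A[4] -6 -> 11
Changed element was NOT the old max.
  New max = max(old_max, new_val) = max(47, 11) = 47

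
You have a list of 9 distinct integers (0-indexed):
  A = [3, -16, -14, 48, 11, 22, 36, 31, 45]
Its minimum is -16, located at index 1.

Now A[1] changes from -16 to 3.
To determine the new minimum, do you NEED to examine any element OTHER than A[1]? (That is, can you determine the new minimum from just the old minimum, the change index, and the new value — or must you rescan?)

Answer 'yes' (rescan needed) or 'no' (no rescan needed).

Old min = -16 at index 1
Change at index 1: -16 -> 3
Index 1 WAS the min and new value 3 > old min -16. Must rescan other elements to find the new min.
Needs rescan: yes

Answer: yes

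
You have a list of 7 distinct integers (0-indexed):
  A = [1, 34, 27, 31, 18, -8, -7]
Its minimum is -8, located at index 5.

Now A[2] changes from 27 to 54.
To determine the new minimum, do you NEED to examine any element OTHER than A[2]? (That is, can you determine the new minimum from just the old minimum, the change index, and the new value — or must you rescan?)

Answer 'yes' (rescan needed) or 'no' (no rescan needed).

Answer: no

Derivation:
Old min = -8 at index 5
Change at index 2: 27 -> 54
Index 2 was NOT the min. New min = min(-8, 54). No rescan of other elements needed.
Needs rescan: no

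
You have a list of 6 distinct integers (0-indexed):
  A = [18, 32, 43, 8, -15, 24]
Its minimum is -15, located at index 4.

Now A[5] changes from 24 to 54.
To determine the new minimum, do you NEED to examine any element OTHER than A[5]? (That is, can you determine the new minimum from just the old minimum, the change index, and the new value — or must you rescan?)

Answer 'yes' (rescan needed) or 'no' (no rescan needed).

Old min = -15 at index 4
Change at index 5: 24 -> 54
Index 5 was NOT the min. New min = min(-15, 54). No rescan of other elements needed.
Needs rescan: no

Answer: no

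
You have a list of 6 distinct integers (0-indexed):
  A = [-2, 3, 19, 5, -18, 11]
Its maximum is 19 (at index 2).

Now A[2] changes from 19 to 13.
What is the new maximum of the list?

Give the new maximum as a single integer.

Answer: 13

Derivation:
Old max = 19 (at index 2)
Change: A[2] 19 -> 13
Changed element WAS the max -> may need rescan.
  Max of remaining elements: 11
  New max = max(13, 11) = 13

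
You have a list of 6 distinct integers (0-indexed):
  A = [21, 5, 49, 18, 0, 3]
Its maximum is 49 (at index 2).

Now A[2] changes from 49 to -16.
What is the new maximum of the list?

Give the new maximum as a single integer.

Old max = 49 (at index 2)
Change: A[2] 49 -> -16
Changed element WAS the max -> may need rescan.
  Max of remaining elements: 21
  New max = max(-16, 21) = 21

Answer: 21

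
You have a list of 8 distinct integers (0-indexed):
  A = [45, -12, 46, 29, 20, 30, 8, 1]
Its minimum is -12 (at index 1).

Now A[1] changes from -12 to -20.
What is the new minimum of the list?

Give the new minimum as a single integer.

Old min = -12 (at index 1)
Change: A[1] -12 -> -20
Changed element WAS the min. Need to check: is -20 still <= all others?
  Min of remaining elements: 1
  New min = min(-20, 1) = -20

Answer: -20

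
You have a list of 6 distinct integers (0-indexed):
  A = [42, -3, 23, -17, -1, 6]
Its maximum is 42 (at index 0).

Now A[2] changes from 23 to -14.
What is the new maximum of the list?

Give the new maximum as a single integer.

Answer: 42

Derivation:
Old max = 42 (at index 0)
Change: A[2] 23 -> -14
Changed element was NOT the old max.
  New max = max(old_max, new_val) = max(42, -14) = 42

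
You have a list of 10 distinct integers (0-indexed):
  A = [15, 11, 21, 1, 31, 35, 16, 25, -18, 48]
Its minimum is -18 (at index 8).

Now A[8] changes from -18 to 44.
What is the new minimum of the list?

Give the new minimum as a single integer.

Old min = -18 (at index 8)
Change: A[8] -18 -> 44
Changed element WAS the min. Need to check: is 44 still <= all others?
  Min of remaining elements: 1
  New min = min(44, 1) = 1

Answer: 1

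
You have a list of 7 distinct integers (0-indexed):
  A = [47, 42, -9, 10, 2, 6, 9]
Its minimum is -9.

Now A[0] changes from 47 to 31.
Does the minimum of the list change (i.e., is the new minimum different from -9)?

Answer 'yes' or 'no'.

Old min = -9
Change: A[0] 47 -> 31
Changed element was NOT the min; min changes only if 31 < -9.
New min = -9; changed? no

Answer: no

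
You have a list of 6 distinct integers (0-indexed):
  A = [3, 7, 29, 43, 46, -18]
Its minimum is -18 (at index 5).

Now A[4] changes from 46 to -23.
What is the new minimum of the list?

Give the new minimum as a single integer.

Old min = -18 (at index 5)
Change: A[4] 46 -> -23
Changed element was NOT the old min.
  New min = min(old_min, new_val) = min(-18, -23) = -23

Answer: -23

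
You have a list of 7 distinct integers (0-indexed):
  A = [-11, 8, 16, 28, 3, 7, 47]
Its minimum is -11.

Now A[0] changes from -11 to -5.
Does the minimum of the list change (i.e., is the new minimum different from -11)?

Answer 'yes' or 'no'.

Old min = -11
Change: A[0] -11 -> -5
Changed element was the min; new min must be rechecked.
New min = -5; changed? yes

Answer: yes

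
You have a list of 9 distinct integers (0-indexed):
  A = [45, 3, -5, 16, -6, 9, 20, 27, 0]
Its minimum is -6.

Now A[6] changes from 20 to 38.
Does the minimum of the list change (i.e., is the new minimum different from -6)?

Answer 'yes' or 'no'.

Answer: no

Derivation:
Old min = -6
Change: A[6] 20 -> 38
Changed element was NOT the min; min changes only if 38 < -6.
New min = -6; changed? no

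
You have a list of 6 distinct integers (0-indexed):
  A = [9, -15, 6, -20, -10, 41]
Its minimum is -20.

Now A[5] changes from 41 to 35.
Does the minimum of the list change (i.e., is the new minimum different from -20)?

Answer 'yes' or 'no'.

Old min = -20
Change: A[5] 41 -> 35
Changed element was NOT the min; min changes only if 35 < -20.
New min = -20; changed? no

Answer: no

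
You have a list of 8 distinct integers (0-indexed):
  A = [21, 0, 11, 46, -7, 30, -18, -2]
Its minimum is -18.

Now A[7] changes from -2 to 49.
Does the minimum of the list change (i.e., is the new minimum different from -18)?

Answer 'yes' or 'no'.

Old min = -18
Change: A[7] -2 -> 49
Changed element was NOT the min; min changes only if 49 < -18.
New min = -18; changed? no

Answer: no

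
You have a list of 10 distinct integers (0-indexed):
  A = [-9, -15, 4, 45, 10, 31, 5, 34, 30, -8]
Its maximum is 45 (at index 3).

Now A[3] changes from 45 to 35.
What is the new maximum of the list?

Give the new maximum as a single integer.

Answer: 35

Derivation:
Old max = 45 (at index 3)
Change: A[3] 45 -> 35
Changed element WAS the max -> may need rescan.
  Max of remaining elements: 34
  New max = max(35, 34) = 35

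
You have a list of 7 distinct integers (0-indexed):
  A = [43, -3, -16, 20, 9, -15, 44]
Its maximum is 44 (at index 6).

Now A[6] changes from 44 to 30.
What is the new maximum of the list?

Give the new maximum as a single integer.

Answer: 43

Derivation:
Old max = 44 (at index 6)
Change: A[6] 44 -> 30
Changed element WAS the max -> may need rescan.
  Max of remaining elements: 43
  New max = max(30, 43) = 43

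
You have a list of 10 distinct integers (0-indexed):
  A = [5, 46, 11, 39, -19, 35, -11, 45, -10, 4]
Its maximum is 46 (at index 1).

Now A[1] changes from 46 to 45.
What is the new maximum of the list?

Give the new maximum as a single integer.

Old max = 46 (at index 1)
Change: A[1] 46 -> 45
Changed element WAS the max -> may need rescan.
  Max of remaining elements: 45
  New max = max(45, 45) = 45

Answer: 45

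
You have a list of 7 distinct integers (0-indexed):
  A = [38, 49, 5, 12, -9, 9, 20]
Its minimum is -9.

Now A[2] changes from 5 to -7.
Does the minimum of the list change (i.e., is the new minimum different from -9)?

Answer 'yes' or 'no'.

Answer: no

Derivation:
Old min = -9
Change: A[2] 5 -> -7
Changed element was NOT the min; min changes only if -7 < -9.
New min = -9; changed? no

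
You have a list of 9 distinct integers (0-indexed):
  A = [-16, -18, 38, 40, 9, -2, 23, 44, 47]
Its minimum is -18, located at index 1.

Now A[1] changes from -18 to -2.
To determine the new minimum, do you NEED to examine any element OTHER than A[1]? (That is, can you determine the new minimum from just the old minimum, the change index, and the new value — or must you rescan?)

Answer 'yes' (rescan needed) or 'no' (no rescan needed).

Old min = -18 at index 1
Change at index 1: -18 -> -2
Index 1 WAS the min and new value -2 > old min -18. Must rescan other elements to find the new min.
Needs rescan: yes

Answer: yes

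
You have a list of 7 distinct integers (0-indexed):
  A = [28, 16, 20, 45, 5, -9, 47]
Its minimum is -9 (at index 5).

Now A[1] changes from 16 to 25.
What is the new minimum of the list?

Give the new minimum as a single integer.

Answer: -9

Derivation:
Old min = -9 (at index 5)
Change: A[1] 16 -> 25
Changed element was NOT the old min.
  New min = min(old_min, new_val) = min(-9, 25) = -9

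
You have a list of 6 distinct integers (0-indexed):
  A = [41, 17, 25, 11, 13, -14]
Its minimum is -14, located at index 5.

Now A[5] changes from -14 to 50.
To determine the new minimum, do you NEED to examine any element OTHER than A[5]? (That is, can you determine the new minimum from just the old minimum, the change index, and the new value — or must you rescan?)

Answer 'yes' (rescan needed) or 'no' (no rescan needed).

Old min = -14 at index 5
Change at index 5: -14 -> 50
Index 5 WAS the min and new value 50 > old min -14. Must rescan other elements to find the new min.
Needs rescan: yes

Answer: yes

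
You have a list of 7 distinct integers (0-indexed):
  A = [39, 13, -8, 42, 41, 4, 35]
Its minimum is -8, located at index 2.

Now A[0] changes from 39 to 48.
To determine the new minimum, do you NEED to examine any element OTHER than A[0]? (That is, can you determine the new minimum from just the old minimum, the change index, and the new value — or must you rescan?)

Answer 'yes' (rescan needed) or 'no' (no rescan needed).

Old min = -8 at index 2
Change at index 0: 39 -> 48
Index 0 was NOT the min. New min = min(-8, 48). No rescan of other elements needed.
Needs rescan: no

Answer: no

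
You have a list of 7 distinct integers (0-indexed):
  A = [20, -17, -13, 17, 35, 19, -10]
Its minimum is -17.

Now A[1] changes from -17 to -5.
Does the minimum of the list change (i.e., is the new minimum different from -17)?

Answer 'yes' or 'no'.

Old min = -17
Change: A[1] -17 -> -5
Changed element was the min; new min must be rechecked.
New min = -13; changed? yes

Answer: yes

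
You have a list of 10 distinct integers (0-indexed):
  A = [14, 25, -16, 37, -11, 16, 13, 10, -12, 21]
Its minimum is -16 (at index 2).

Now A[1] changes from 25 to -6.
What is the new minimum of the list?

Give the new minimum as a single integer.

Old min = -16 (at index 2)
Change: A[1] 25 -> -6
Changed element was NOT the old min.
  New min = min(old_min, new_val) = min(-16, -6) = -16

Answer: -16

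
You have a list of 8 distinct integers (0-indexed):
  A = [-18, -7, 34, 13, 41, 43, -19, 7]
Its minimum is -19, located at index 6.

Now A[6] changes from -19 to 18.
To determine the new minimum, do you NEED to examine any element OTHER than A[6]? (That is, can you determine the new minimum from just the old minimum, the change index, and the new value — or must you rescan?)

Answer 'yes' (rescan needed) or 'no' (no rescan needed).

Answer: yes

Derivation:
Old min = -19 at index 6
Change at index 6: -19 -> 18
Index 6 WAS the min and new value 18 > old min -19. Must rescan other elements to find the new min.
Needs rescan: yes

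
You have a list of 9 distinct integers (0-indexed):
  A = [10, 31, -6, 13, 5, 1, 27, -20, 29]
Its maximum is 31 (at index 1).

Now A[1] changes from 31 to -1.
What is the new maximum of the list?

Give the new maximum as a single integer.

Old max = 31 (at index 1)
Change: A[1] 31 -> -1
Changed element WAS the max -> may need rescan.
  Max of remaining elements: 29
  New max = max(-1, 29) = 29

Answer: 29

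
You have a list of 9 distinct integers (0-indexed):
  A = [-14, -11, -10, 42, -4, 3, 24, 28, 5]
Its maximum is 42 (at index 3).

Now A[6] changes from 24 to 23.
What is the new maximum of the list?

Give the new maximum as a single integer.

Old max = 42 (at index 3)
Change: A[6] 24 -> 23
Changed element was NOT the old max.
  New max = max(old_max, new_val) = max(42, 23) = 42

Answer: 42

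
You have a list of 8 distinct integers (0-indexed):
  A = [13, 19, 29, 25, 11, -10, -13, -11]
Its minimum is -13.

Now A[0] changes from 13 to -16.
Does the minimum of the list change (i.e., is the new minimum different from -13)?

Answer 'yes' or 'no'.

Old min = -13
Change: A[0] 13 -> -16
Changed element was NOT the min; min changes only if -16 < -13.
New min = -16; changed? yes

Answer: yes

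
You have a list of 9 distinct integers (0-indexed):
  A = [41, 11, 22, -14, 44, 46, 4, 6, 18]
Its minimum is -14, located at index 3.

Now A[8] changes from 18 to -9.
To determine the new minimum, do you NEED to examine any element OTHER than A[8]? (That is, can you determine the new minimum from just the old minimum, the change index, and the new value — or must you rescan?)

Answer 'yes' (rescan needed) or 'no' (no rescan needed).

Answer: no

Derivation:
Old min = -14 at index 3
Change at index 8: 18 -> -9
Index 8 was NOT the min. New min = min(-14, -9). No rescan of other elements needed.
Needs rescan: no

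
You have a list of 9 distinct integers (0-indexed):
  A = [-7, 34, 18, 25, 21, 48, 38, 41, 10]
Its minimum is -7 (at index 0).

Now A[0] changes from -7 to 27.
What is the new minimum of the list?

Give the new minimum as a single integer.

Old min = -7 (at index 0)
Change: A[0] -7 -> 27
Changed element WAS the min. Need to check: is 27 still <= all others?
  Min of remaining elements: 10
  New min = min(27, 10) = 10

Answer: 10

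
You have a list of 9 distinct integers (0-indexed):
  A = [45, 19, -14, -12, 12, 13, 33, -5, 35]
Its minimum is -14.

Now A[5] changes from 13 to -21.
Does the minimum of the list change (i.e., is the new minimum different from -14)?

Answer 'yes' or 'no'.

Answer: yes

Derivation:
Old min = -14
Change: A[5] 13 -> -21
Changed element was NOT the min; min changes only if -21 < -14.
New min = -21; changed? yes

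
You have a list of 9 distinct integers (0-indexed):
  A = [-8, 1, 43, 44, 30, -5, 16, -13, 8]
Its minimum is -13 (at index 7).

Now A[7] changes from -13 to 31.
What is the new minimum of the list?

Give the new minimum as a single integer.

Old min = -13 (at index 7)
Change: A[7] -13 -> 31
Changed element WAS the min. Need to check: is 31 still <= all others?
  Min of remaining elements: -8
  New min = min(31, -8) = -8

Answer: -8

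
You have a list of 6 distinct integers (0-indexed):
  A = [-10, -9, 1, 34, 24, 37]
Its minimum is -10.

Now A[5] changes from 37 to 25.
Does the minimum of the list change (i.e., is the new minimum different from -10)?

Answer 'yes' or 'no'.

Old min = -10
Change: A[5] 37 -> 25
Changed element was NOT the min; min changes only if 25 < -10.
New min = -10; changed? no

Answer: no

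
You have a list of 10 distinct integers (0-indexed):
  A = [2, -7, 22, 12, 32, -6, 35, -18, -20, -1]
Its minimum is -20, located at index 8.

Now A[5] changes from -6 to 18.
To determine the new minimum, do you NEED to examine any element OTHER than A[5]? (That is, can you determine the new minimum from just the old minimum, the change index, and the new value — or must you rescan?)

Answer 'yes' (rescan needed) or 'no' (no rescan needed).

Old min = -20 at index 8
Change at index 5: -6 -> 18
Index 5 was NOT the min. New min = min(-20, 18). No rescan of other elements needed.
Needs rescan: no

Answer: no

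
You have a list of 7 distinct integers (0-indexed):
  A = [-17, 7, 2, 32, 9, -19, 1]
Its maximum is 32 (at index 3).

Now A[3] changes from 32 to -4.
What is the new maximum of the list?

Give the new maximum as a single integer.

Answer: 9

Derivation:
Old max = 32 (at index 3)
Change: A[3] 32 -> -4
Changed element WAS the max -> may need rescan.
  Max of remaining elements: 9
  New max = max(-4, 9) = 9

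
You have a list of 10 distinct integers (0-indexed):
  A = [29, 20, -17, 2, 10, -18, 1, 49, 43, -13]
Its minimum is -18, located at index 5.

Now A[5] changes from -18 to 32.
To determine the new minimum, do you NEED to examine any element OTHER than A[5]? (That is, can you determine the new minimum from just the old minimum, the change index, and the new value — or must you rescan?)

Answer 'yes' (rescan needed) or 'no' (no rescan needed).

Old min = -18 at index 5
Change at index 5: -18 -> 32
Index 5 WAS the min and new value 32 > old min -18. Must rescan other elements to find the new min.
Needs rescan: yes

Answer: yes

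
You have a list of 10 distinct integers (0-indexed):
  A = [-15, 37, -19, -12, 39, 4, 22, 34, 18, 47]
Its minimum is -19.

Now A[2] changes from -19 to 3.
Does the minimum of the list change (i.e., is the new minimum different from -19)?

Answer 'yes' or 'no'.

Answer: yes

Derivation:
Old min = -19
Change: A[2] -19 -> 3
Changed element was the min; new min must be rechecked.
New min = -15; changed? yes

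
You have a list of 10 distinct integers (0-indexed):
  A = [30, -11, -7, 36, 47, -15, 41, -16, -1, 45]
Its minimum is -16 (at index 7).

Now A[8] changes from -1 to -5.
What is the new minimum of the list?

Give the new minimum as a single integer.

Answer: -16

Derivation:
Old min = -16 (at index 7)
Change: A[8] -1 -> -5
Changed element was NOT the old min.
  New min = min(old_min, new_val) = min(-16, -5) = -16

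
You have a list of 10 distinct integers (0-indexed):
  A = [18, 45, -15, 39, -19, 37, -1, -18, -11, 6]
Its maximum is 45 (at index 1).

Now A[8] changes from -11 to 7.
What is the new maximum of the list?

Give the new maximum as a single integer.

Old max = 45 (at index 1)
Change: A[8] -11 -> 7
Changed element was NOT the old max.
  New max = max(old_max, new_val) = max(45, 7) = 45

Answer: 45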